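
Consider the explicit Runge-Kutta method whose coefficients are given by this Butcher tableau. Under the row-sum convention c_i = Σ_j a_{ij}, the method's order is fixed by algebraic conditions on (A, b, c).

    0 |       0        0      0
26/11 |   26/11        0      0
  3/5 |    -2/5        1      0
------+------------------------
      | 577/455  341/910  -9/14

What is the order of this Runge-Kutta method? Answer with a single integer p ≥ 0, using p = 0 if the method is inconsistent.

2

b = (577/455, 341/910, -9/14)
c = (0, 26/11, 3/5)
Ac = (0, 0, 26/11)
Σ b_i: 577/455·1 + 341/910·1 + (-9/14)·1 = 1 ✓
b·c: 341/910·26/11 + (-9/14)·3/5 = 1/2 ✓
b·c²: 341/910·676/121 + (-9/14)·9/25 = 7169/3850 ≠ 1/3 ⇒ order 2.
b·Ac: (-9/14)·26/11 = -117/77 ≠ 1/6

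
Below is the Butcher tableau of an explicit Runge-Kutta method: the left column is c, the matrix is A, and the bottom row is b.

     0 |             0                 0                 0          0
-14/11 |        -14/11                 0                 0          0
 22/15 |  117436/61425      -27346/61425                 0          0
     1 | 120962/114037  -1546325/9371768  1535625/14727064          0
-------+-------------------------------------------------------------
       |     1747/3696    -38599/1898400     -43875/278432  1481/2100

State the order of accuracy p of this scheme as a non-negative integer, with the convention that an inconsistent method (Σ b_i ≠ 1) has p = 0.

b = (1747/3696, -38599/1898400, -43875/278432, 1481/2100)
c = (0, -14/11, 22/15, 1)
Ac = (0, 0, 4972/8775, 1075/2962)
Σ b_i: 1747/3696·1 + (-38599/1898400)·1 + (-43875/278432)·1 + 1481/2100·1 = 1 ✓
b·c: (-38599/1898400)·(-14/11) + (-43875/278432)·22/15 + 1481/2100·1 = 1/2 ✓
b·c²: (-38599/1898400)·196/121 + (-43875/278432)·484/225 + 1481/2100·1 = 1/3 ✓
b·Ac: (-43875/278432)·4972/8775 + 1481/2100·1075/2962 = 1/6 ✓
b·c³: (-38599/1898400)·(-2744/1331) + (-43875/278432)·10648/3375 + 1481/2100·1 = 1/4 ✓
b·(c∘Ac): (-43875/278432)·109384/131625 + 1481/2100·1075/2962 = 1/8 ✓
b·Ac²: (-43875/278432)·(-6328/8775) + 1481/2100·(-700/16291) = 1/12 ✓
b·A²c: 1481/2100·175/2962 = 1/24 ✓; 4 stages ⇒ order 4.

4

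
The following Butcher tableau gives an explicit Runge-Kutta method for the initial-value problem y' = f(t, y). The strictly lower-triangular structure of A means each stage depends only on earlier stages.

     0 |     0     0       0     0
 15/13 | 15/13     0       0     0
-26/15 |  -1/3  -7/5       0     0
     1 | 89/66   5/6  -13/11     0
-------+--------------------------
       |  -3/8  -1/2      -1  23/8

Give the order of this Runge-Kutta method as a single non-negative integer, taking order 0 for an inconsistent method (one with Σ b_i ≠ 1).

1

b = (-3/8, -1/2, -1, 23/8)
c = (0, 15/13, -26/15, 1)
Ac = (0, 0, -21/13, 12913/4290)
Σ b_i: (-3/8)·1 + (-1/2)·1 + (-1)·1 + 23/8·1 = 1 ✓
b·c: (-1/2)·15/13 + (-1)·(-26/15) + 23/8·1 = 6289/1560 ≠ 1/2 ⇒ order 1.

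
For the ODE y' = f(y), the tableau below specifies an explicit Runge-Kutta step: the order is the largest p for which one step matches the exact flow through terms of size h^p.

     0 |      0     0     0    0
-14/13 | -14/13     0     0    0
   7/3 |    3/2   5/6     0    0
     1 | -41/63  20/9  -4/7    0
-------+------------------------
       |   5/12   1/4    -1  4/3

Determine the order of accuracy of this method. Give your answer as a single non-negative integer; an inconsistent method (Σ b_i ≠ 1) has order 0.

b = (5/12, 1/4, -1, 4/3)
c = (0, -14/13, 7/3, 1)
Ac = (0, 0, -35/39, -436/117)
Σ b_i: 5/12·1 + 1/4·1 + (-1)·1 + 4/3·1 = 1 ✓
b·c: 1/4·(-14/13) + (-1)·7/3 + 4/3·1 = -33/26 ≠ 1/2 ⇒ order 1.

1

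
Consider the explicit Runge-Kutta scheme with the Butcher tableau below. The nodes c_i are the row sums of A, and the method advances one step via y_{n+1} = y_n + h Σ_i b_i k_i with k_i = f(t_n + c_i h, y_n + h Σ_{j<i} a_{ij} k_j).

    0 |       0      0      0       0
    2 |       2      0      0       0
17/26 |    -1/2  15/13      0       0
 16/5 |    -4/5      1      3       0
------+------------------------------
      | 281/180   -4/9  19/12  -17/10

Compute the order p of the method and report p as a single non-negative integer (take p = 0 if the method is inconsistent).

1

b = (281/180, -4/9, 19/12, -17/10)
c = (0, 2, 17/26, 16/5)
Ac = (0, 0, 30/13, 103/26)
Σ b_i: 281/180·1 + (-4/9)·1 + 19/12·1 + (-17/10)·1 = 1 ✓
b·c: (-4/9)·2 + 19/12·17/26 + (-17/10)·16/5 = -123871/23400 ≠ 1/2 ⇒ order 1.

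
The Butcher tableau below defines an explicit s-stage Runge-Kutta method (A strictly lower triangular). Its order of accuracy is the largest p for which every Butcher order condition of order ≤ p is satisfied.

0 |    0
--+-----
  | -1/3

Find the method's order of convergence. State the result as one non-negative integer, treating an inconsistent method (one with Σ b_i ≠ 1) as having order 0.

b = (-1/3)
c = (0)
Σ b_i: (-1/3)·1 = -1/3 ≠ 1 ⇒ order 0.

0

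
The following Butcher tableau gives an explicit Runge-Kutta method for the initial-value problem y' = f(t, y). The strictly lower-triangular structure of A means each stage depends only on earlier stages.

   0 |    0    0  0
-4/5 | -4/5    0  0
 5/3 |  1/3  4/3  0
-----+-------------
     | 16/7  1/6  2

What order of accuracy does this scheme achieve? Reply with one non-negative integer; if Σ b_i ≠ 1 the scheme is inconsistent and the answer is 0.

b = (16/7, 1/6, 2)
c = (0, -4/5, 5/3)
Ac = (0, 0, -16/15)
Σ b_i: 16/7·1 + 1/6·1 + 2·1 = 187/42 ≠ 1 ⇒ order 0.

0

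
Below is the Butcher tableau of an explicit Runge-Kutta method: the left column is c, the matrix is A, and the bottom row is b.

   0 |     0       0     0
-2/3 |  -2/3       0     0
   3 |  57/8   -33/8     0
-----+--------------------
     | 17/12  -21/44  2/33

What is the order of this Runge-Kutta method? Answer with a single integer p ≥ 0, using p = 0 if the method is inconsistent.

3

b = (17/12, -21/44, 2/33)
c = (0, -2/3, 3)
Ac = (0, 0, 11/4)
Σ b_i: 17/12·1 + (-21/44)·1 + 2/33·1 = 1 ✓
b·c: (-21/44)·(-2/3) + 2/33·3 = 1/2 ✓
b·c²: (-21/44)·4/9 + 2/33·9 = 1/3 ✓
b·Ac: 2/33·11/4 = 1/6 ✓; 3 stages ⇒ order 3.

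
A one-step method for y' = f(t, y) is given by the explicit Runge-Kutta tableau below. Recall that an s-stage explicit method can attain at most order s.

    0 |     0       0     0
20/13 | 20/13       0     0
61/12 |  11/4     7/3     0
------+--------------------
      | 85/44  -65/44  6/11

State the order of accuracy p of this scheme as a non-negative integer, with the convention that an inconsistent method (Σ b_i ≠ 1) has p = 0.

b = (85/44, -65/44, 6/11)
c = (0, 20/13, 61/12)
Ac = (0, 0, 140/39)
Σ b_i: 85/44·1 + (-65/44)·1 + 6/11·1 = 1 ✓
b·c: (-65/44)·20/13 + 6/11·61/12 = 1/2 ✓
b·c²: (-65/44)·400/169 + 6/11·3721/144 = 36373/3432 ≠ 1/3 ⇒ order 2.
b·Ac: 6/11·140/39 = 280/143 ≠ 1/6

2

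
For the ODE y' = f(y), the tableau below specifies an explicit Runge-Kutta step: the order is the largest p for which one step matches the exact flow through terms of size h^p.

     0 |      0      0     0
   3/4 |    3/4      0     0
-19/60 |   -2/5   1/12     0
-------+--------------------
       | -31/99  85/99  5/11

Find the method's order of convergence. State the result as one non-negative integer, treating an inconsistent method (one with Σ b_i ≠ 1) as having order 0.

b = (-31/99, 85/99, 5/11)
c = (0, 3/4, -19/60)
Ac = (0, 0, 1/16)
Σ b_i: (-31/99)·1 + 85/99·1 + 5/11·1 = 1 ✓
b·c: 85/99·3/4 + 5/11·(-19/60) = 1/2 ✓
b·c²: 85/99·9/16 + 5/11·361/3600 = 2093/3960 ≠ 1/3 ⇒ order 2.
b·Ac: 5/11·1/16 = 5/176 ≠ 1/6

2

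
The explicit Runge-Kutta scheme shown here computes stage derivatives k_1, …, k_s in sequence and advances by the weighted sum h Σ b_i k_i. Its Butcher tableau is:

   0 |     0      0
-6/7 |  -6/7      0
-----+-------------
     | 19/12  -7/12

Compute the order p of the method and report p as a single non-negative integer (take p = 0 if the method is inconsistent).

2

b = (19/12, -7/12)
c = (0, -6/7)
Σ b_i: 19/12·1 + (-7/12)·1 = 1 ✓
b·c: (-7/12)·(-6/7) = 1/2 ✓; 2 stages ⇒ order 2.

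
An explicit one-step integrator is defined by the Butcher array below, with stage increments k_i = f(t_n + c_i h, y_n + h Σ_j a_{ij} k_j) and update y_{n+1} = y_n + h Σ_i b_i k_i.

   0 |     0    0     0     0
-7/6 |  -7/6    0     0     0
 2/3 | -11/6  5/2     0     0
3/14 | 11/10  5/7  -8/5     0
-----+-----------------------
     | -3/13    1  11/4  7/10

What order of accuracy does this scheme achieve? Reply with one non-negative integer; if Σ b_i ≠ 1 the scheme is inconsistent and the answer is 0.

0

b = (-3/13, 1, 11/4, 7/10)
c = (0, -7/6, 2/3, 3/14)
Ac = (0, 0, -35/12, -19/10)
Σ b_i: (-3/13)·1 + 1·1 + 11/4·1 + 7/10·1 = 1097/260 ≠ 1 ⇒ order 0.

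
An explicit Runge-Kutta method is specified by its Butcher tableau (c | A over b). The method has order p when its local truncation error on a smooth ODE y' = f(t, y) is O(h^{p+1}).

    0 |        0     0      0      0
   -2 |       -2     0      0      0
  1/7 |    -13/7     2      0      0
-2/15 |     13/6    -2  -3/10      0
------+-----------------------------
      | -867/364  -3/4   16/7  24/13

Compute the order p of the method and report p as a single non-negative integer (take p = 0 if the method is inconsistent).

b = (-867/364, -3/4, 16/7, 24/13)
c = (0, -2, 1/7, -2/15)
Ac = (0, 0, -4, 277/70)
Σ b_i: (-867/364)·1 + (-3/4)·1 + 16/7·1 + 24/13·1 = 1 ✓
b·c: (-3/4)·(-2) + 16/7·1/7 + 24/13·(-2/15) = 10067/6370 ≠ 1/2 ⇒ order 1.

1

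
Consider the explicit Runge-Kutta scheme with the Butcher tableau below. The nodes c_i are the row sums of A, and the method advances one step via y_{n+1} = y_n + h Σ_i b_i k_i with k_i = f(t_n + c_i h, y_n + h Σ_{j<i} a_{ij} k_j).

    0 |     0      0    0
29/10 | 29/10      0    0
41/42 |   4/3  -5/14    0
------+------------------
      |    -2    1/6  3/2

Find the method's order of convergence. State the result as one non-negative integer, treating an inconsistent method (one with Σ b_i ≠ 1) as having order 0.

b = (-2, 1/6, 3/2)
c = (0, 29/10, 41/42)
Ac = (0, 0, -29/28)
Σ b_i: (-2)·1 + 1/6·1 + 3/2·1 = -1/3 ≠ 1 ⇒ order 0.

0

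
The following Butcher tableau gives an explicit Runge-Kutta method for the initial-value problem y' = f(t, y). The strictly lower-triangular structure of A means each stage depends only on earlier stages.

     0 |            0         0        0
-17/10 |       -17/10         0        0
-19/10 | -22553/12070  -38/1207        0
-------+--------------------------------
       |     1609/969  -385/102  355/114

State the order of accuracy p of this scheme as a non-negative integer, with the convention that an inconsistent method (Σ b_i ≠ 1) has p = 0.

3

b = (1609/969, -385/102, 355/114)
c = (0, -17/10, -19/10)
Ac = (0, 0, 19/355)
Σ b_i: 1609/969·1 + (-385/102)·1 + 355/114·1 = 1 ✓
b·c: (-385/102)·(-17/10) + 355/114·(-19/10) = 1/2 ✓
b·c²: (-385/102)·289/100 + 355/114·361/100 = 1/3 ✓
b·Ac: 355/114·19/355 = 1/6 ✓; 3 stages ⇒ order 3.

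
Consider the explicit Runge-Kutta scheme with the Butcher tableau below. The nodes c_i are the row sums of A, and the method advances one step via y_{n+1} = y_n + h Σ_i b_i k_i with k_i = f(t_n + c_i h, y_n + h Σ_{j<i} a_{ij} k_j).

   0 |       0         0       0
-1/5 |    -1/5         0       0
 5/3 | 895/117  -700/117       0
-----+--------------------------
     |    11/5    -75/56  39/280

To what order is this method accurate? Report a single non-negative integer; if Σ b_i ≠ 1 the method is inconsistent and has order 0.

b = (11/5, -75/56, 39/280)
c = (0, -1/5, 5/3)
Ac = (0, 0, 140/117)
Σ b_i: 11/5·1 + (-75/56)·1 + 39/280·1 = 1 ✓
b·c: (-75/56)·(-1/5) + 39/280·5/3 = 1/2 ✓
b·c²: (-75/56)·1/25 + 39/280·25/9 = 1/3 ✓
b·Ac: 39/280·140/117 = 1/6 ✓; 3 stages ⇒ order 3.

3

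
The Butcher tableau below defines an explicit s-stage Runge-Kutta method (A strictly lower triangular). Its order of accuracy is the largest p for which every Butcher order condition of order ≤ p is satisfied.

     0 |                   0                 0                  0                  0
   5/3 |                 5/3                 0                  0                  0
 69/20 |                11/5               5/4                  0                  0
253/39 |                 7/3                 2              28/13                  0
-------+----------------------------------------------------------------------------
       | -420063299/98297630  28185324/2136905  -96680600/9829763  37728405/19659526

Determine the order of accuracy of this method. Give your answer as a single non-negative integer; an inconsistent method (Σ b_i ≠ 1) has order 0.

3

b = (-420063299/98297630, 28185324/2136905, -96680600/9829763, 37728405/19659526)
c = (0, 5/3, 69/20, 253/39)
Ac = (0, 0, 25/12, 2099/195)
Σ b_i: (-420063299/98297630)·1 + 28185324/2136905·1 + (-96680600/9829763)·1 + 37728405/19659526·1 = 1 ✓
b·c: 28185324/2136905·5/3 + (-96680600/9829763)·69/20 + 37728405/19659526·253/39 = 1/2 ✓
b·c²: 28185324/2136905·25/9 + (-96680600/9829763)·4761/400 + 37728405/19659526·64009/1521 = 1/3 ✓
b·Ac: (-96680600/9829763)·25/12 + 37728405/19659526·2099/195 = 1/6 ✓
b·c³: 28185324/2136905·125/27 + (-96680600/9829763)·328509/8000 + 37728405/19659526·16194277/59319 = 362226874967/2000143080 ≠ 1/4 ⇒ order 3.
b·(c∘Ac): (-96680600/9829763)·115/16 + 37728405/19659526·531047/7605 = 27059577/427381 ≠ 1/8
b·Ac²: (-96680600/9829763)·125/36 + 37728405/19659526·364943/11700 = 3955463917/153857160 ≠ 1/12
b·A²c: 37728405/19659526·175/39 = 169294125/19659526 ≠ 1/24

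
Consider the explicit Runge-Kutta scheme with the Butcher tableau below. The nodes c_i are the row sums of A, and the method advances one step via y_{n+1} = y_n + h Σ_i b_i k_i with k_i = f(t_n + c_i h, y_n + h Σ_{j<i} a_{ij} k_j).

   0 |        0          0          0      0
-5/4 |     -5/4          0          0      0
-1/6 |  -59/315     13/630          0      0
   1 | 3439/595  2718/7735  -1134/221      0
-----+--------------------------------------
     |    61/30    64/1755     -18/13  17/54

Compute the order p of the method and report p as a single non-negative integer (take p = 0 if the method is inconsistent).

b = (61/30, 64/1755, -18/13, 17/54)
c = (0, -5/4, -1/6, 1)
Ac = (0, 0, -13/504, 99/238)
Σ b_i: 61/30·1 + 64/1755·1 + (-18/13)·1 + 17/54·1 = 1 ✓
b·c: 64/1755·(-5/4) + (-18/13)·(-1/6) + 17/54·1 = 1/2 ✓
b·c²: 64/1755·25/16 + (-18/13)·1/36 + 17/54·1 = 1/3 ✓
b·Ac: (-18/13)·(-13/504) + 17/54·99/238 = 1/6 ✓
b·c³: 64/1755·(-125/64) + (-18/13)·(-1/216) + 17/54·1 = 1/4 ✓
b·(c∘Ac): (-18/13)·13/3024 + 17/54·99/238 = 1/8 ✓
b·Ac²: (-18/13)·65/2016 + 17/54·387/952 = 1/12 ✓
b·A²c: 17/54·9/68 = 1/24 ✓; 4 stages ⇒ order 4.

4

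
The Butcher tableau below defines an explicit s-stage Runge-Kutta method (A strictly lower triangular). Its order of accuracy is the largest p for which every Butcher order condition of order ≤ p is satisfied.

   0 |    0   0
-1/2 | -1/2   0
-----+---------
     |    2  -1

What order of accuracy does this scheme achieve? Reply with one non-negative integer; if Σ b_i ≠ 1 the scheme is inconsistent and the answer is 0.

2

b = (2, -1)
c = (0, -1/2)
Σ b_i: 2·1 + (-1)·1 = 1 ✓
b·c: (-1)·(-1/2) = 1/2 ✓; 2 stages ⇒ order 2.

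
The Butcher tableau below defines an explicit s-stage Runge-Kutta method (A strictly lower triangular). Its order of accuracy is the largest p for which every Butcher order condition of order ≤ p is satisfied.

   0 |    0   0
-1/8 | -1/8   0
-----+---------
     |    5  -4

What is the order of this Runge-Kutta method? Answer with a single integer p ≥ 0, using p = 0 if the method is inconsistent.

b = (5, -4)
c = (0, -1/8)
Σ b_i: 5·1 + (-4)·1 = 1 ✓
b·c: (-4)·(-1/8) = 1/2 ✓; 2 stages ⇒ order 2.

2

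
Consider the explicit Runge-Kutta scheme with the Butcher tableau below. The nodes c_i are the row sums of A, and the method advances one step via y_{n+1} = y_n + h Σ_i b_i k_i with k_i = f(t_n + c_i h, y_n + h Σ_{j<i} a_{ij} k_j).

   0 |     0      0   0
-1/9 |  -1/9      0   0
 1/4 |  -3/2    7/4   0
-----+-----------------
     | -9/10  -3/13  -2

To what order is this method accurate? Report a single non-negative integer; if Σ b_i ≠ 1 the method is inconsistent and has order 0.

0

b = (-9/10, -3/13, -2)
c = (0, -1/9, 1/4)
Ac = (0, 0, -7/36)
Σ b_i: (-9/10)·1 + (-3/13)·1 + (-2)·1 = -407/130 ≠ 1 ⇒ order 0.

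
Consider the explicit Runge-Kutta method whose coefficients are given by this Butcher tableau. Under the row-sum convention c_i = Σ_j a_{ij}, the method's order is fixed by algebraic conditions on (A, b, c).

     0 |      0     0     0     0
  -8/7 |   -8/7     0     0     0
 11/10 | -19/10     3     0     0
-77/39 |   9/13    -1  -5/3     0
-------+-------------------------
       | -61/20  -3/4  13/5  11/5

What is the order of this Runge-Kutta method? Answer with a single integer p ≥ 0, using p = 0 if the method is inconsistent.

b = (-61/20, -3/4, 13/5, 11/5)
c = (0, -8/7, 11/10, -77/39)
Ac = (0, 0, -24/7, -29/42)
Σ b_i: (-61/20)·1 + (-3/4)·1 + 13/5·1 + 11/5·1 = 1 ✓
b·c: (-3/4)·(-8/7) + 13/5·11/10 + 11/5·(-77/39) = -8551/13650 ≠ 1/2 ⇒ order 1.

1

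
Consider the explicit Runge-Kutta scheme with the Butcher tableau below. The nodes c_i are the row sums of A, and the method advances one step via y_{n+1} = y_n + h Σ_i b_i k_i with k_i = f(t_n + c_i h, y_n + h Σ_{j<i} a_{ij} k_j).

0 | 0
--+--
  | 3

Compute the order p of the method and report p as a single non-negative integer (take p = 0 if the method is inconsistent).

0

b = (3)
c = (0)
Σ b_i: 3·1 = 3 ≠ 1 ⇒ order 0.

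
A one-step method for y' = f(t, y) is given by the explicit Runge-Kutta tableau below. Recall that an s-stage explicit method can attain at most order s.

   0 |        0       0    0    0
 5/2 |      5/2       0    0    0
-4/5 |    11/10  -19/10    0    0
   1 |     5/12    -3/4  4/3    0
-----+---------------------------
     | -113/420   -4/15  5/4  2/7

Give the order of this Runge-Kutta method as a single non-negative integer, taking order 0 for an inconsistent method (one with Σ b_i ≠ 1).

1

b = (-113/420, -4/15, 5/4, 2/7)
c = (0, 5/2, -4/5, 1)
Ac = (0, 0, -19/4, -353/120)
Σ b_i: (-113/420)·1 + (-4/15)·1 + 5/4·1 + 2/7·1 = 1 ✓
b·c: (-4/15)·5/2 + 5/4·(-4/5) + 2/7·1 = -29/21 ≠ 1/2 ⇒ order 1.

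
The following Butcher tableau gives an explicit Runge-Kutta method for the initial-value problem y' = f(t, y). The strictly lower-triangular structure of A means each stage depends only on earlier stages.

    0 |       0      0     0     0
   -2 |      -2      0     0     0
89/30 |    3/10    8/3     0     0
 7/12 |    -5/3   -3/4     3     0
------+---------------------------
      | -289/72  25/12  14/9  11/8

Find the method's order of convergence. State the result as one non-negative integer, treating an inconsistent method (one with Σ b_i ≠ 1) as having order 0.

b = (-289/72, 25/12, 14/9, 11/8)
c = (0, -2, 89/30, 7/12)
Ac = (0, 0, -16/3, 52/5)
Σ b_i: (-289/72)·1 + 25/12·1 + 14/9·1 + 11/8·1 = 1 ✓
b·c: 25/12·(-2) + 14/9·89/30 + 11/8·7/12 = 5401/4320 ≠ 1/2 ⇒ order 1.

1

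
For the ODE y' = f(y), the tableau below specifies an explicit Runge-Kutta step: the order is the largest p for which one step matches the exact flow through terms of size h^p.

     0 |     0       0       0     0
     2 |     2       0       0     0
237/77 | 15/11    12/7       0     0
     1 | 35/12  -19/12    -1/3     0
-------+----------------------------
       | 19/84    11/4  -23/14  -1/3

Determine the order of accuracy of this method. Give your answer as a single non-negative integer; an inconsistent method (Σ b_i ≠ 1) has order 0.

b = (19/84, 11/4, -23/14, -1/3)
c = (0, 2, 237/77, 1)
Ac = (0, 0, 24/7, -1937/462)
Σ b_i: 19/84·1 + 11/4·1 + (-23/14)·1 + (-1/3)·1 = 1 ✓
b·c: 11/4·2 + (-23/14)·237/77 + (-1/3)·1 = 178/1617 ≠ 1/2 ⇒ order 1.

1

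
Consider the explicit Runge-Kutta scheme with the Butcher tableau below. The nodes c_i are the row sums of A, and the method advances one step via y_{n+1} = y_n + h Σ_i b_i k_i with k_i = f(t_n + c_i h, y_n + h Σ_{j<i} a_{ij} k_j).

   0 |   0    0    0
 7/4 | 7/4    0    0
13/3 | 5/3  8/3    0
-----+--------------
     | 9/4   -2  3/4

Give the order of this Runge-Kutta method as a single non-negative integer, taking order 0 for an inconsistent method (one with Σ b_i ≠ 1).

b = (9/4, -2, 3/4)
c = (0, 7/4, 13/3)
Ac = (0, 0, 14/3)
Σ b_i: 9/4·1 + (-2)·1 + 3/4·1 = 1 ✓
b·c: (-2)·7/4 + 3/4·13/3 = -1/4 ≠ 1/2 ⇒ order 1.

1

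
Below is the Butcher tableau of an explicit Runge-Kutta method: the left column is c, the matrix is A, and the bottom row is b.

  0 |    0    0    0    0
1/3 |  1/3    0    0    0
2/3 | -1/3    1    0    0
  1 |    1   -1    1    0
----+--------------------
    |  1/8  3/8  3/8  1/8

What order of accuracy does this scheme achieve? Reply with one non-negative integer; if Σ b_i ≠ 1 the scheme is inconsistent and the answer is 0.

4

b = (1/8, 3/8, 3/8, 1/8)
c = (0, 1/3, 2/3, 1)
Ac = (0, 0, 1/3, 1/3)
Σ b_i: 1/8·1 + 3/8·1 + 3/8·1 + 1/8·1 = 1 ✓
b·c: 3/8·1/3 + 3/8·2/3 + 1/8·1 = 1/2 ✓
b·c²: 3/8·1/9 + 3/8·4/9 + 1/8·1 = 1/3 ✓
b·Ac: 3/8·1/3 + 1/8·1/3 = 1/6 ✓
b·c³: 3/8·1/27 + 3/8·8/27 + 1/8·1 = 1/4 ✓
b·(c∘Ac): 3/8·2/9 + 1/8·1/3 = 1/8 ✓
b·Ac²: 3/8·1/9 + 1/8·1/3 = 1/12 ✓
b·A²c: 1/8·1/3 = 1/24 ✓; 4 stages ⇒ order 4.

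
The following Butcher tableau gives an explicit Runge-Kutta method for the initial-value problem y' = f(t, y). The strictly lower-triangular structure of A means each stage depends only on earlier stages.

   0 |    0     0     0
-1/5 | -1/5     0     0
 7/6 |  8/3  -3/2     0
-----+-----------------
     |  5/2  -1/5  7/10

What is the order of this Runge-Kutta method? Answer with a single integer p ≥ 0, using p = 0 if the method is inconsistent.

b = (5/2, -1/5, 7/10)
c = (0, -1/5, 7/6)
Ac = (0, 0, 3/10)
Σ b_i: 5/2·1 + (-1/5)·1 + 7/10·1 = 3 ≠ 1 ⇒ order 0.

0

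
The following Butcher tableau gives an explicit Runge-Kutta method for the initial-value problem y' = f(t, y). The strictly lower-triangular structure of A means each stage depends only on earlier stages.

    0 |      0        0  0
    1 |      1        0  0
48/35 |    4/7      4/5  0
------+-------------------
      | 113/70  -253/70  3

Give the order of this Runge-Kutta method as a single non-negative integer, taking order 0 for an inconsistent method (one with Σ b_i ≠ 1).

2

b = (113/70, -253/70, 3)
c = (0, 1, 48/35)
Ac = (0, 0, 4/5)
Σ b_i: 113/70·1 + (-253/70)·1 + 3·1 = 1 ✓
b·c: (-253/70)·1 + 3·48/35 = 1/2 ✓
b·c²: (-253/70)·1 + 3·2304/1225 = 4969/2450 ≠ 1/3 ⇒ order 2.
b·Ac: 3·4/5 = 12/5 ≠ 1/6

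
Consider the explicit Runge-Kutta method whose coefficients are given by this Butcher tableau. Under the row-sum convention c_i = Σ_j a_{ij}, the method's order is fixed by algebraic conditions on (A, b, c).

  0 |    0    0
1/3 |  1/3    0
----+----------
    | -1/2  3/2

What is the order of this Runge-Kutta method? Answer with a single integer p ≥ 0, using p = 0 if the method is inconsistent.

2

b = (-1/2, 3/2)
c = (0, 1/3)
Σ b_i: (-1/2)·1 + 3/2·1 = 1 ✓
b·c: 3/2·1/3 = 1/2 ✓; 2 stages ⇒ order 2.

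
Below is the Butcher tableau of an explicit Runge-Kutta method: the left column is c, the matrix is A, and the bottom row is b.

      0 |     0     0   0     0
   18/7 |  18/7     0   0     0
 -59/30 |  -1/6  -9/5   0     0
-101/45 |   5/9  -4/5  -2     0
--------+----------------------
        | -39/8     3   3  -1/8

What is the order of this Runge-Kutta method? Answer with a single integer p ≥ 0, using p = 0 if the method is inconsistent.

1

b = (-39/8, 3, 3, -1/8)
c = (0, 18/7, -59/30, -101/45)
Ac = (0, 0, -162/35, 197/105)
Σ b_i: (-39/8)·1 + 3·1 + 3·1 + (-1/8)·1 = 1 ✓
b·c: 3·18/7 + 3·(-59/30) + (-1/8)·(-101/45) = 5279/2520 ≠ 1/2 ⇒ order 1.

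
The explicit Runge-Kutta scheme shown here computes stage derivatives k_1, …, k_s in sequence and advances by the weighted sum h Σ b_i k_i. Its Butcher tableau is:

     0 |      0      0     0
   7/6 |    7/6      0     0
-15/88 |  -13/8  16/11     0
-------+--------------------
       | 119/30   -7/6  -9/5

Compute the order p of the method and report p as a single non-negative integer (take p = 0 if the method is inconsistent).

b = (119/30, -7/6, -9/5)
c = (0, 7/6, -15/88)
Ac = (0, 0, 56/33)
Σ b_i: 119/30·1 + (-7/6)·1 + (-9/5)·1 = 1 ✓
b·c: (-7/6)·7/6 + (-9/5)·(-15/88) = -835/792 ≠ 1/2 ⇒ order 1.

1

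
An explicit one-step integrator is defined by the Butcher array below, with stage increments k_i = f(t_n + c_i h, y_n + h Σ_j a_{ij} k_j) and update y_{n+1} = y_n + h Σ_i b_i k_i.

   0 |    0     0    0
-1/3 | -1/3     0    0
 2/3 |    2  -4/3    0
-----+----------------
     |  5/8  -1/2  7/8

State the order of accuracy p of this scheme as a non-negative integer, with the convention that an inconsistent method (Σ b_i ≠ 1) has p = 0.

1

b = (5/8, -1/2, 7/8)
c = (0, -1/3, 2/3)
Ac = (0, 0, 4/9)
Σ b_i: 5/8·1 + (-1/2)·1 + 7/8·1 = 1 ✓
b·c: (-1/2)·(-1/3) + 7/8·2/3 = 3/4 ≠ 1/2 ⇒ order 1.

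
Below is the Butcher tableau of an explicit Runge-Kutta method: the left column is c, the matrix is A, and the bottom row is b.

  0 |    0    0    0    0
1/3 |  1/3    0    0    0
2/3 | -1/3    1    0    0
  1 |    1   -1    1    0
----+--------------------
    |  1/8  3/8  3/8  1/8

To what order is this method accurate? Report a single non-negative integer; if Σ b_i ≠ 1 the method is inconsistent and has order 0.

b = (1/8, 3/8, 3/8, 1/8)
c = (0, 1/3, 2/3, 1)
Ac = (0, 0, 1/3, 1/3)
Σ b_i: 1/8·1 + 3/8·1 + 3/8·1 + 1/8·1 = 1 ✓
b·c: 3/8·1/3 + 3/8·2/3 + 1/8·1 = 1/2 ✓
b·c²: 3/8·1/9 + 3/8·4/9 + 1/8·1 = 1/3 ✓
b·Ac: 3/8·1/3 + 1/8·1/3 = 1/6 ✓
b·c³: 3/8·1/27 + 3/8·8/27 + 1/8·1 = 1/4 ✓
b·(c∘Ac): 3/8·2/9 + 1/8·1/3 = 1/8 ✓
b·Ac²: 3/8·1/9 + 1/8·1/3 = 1/12 ✓
b·A²c: 1/8·1/3 = 1/24 ✓; 4 stages ⇒ order 4.

4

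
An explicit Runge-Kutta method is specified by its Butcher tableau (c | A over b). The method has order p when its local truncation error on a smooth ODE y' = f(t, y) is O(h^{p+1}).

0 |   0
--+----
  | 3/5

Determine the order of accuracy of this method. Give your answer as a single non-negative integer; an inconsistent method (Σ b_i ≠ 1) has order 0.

0

b = (3/5)
c = (0)
Σ b_i: 3/5·1 = 3/5 ≠ 1 ⇒ order 0.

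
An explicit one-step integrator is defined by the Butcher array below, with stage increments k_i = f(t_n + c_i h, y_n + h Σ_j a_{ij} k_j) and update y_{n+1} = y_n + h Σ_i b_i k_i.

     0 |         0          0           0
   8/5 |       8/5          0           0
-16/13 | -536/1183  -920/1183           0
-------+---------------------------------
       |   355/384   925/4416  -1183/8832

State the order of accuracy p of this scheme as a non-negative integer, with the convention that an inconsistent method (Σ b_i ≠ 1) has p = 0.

b = (355/384, 925/4416, -1183/8832)
c = (0, 8/5, -16/13)
Ac = (0, 0, -1472/1183)
Σ b_i: 355/384·1 + 925/4416·1 + (-1183/8832)·1 = 1 ✓
b·c: 925/4416·8/5 + (-1183/8832)·(-16/13) = 1/2 ✓
b·c²: 925/4416·64/25 + (-1183/8832)·256/169 = 1/3 ✓
b·Ac: (-1183/8832)·(-1472/1183) = 1/6 ✓; 3 stages ⇒ order 3.

3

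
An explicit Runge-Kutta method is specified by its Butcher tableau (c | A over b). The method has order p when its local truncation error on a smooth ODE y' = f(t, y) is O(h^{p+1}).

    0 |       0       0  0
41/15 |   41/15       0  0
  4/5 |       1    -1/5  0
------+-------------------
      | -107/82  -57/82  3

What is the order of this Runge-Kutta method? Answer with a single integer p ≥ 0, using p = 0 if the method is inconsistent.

2

b = (-107/82, -57/82, 3)
c = (0, 41/15, 4/5)
Ac = (0, 0, -41/75)
Σ b_i: (-107/82)·1 + (-57/82)·1 + 3·1 = 1 ✓
b·c: (-57/82)·41/15 + 3·4/5 = 1/2 ✓
b·c²: (-57/82)·1681/225 + 3·16/25 = -491/150 ≠ 1/3 ⇒ order 2.
b·Ac: 3·(-41/75) = -41/25 ≠ 1/6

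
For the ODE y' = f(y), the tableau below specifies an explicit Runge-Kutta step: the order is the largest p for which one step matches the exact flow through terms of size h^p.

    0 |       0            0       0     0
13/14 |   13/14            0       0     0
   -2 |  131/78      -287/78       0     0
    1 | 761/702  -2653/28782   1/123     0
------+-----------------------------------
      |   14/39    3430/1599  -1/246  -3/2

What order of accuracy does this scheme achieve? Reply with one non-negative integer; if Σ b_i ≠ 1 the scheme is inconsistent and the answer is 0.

4

b = (14/39, 3430/1599, -1/246, -3/2)
c = (0, 13/14, -2, 1)
Ac = (0, 0, -41/12, -11/108)
Σ b_i: 14/39·1 + 3430/1599·1 + (-1/246)·1 + (-3/2)·1 = 1 ✓
b·c: 3430/1599·13/14 + (-1/246)·(-2) + (-3/2)·1 = 1/2 ✓
b·c²: 3430/1599·169/196 + (-1/246)·4 + (-3/2)·1 = 1/3 ✓
b·Ac: (-1/246)·(-41/12) + (-3/2)·(-11/108) = 1/6 ✓
b·c³: 3430/1599·2197/2744 + (-1/246)·(-8) + (-3/2)·1 = 1/4 ✓
b·(c∘Ac): (-1/246)·41/6 + (-3/2)·(-11/108) = 1/8 ✓
b·Ac²: (-1/246)·(-533/168) + (-3/2)·(-71/1512) = 1/12 ✓
b·A²c: (-3/2)·(-1/36) = 1/24 ✓; 4 stages ⇒ order 4.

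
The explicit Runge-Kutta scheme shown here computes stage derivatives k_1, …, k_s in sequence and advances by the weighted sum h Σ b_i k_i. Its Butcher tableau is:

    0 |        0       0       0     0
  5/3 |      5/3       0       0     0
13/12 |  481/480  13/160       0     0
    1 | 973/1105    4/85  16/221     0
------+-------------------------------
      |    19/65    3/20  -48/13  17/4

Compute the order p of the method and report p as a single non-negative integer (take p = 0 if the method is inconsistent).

4

b = (19/65, 3/20, -48/13, 17/4)
c = (0, 5/3, 13/12, 1)
Ac = (0, 0, 13/96, 8/51)
Σ b_i: 19/65·1 + 3/20·1 + (-48/13)·1 + 17/4·1 = 1 ✓
b·c: 3/20·5/3 + (-48/13)·13/12 + 17/4·1 = 1/2 ✓
b·c²: 3/20·25/9 + (-48/13)·169/144 + 17/4·1 = 1/3 ✓
b·Ac: (-48/13)·13/96 + 17/4·8/51 = 1/6 ✓
b·c³: 3/20·125/27 + (-48/13)·2197/1728 + 17/4·1 = 1/4 ✓
b·(c∘Ac): (-48/13)·169/1152 + 17/4·8/51 = 1/8 ✓
b·Ac²: (-48/13)·65/288 + 17/4·11/51 = 1/12 ✓
b·A²c: 17/4·1/102 = 1/24 ✓; 4 stages ⇒ order 4.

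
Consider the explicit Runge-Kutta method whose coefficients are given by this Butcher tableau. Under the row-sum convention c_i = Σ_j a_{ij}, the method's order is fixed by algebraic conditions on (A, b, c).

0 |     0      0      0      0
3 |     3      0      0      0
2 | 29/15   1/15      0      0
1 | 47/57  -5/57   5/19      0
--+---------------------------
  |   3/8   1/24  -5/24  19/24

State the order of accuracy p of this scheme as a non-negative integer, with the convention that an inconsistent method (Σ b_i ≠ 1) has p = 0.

4

b = (3/8, 1/24, -5/24, 19/24)
c = (0, 3, 2, 1)
Ac = (0, 0, 1/5, 5/19)
Σ b_i: 3/8·1 + 1/24·1 + (-5/24)·1 + 19/24·1 = 1 ✓
b·c: 1/24·3 + (-5/24)·2 + 19/24·1 = 1/2 ✓
b·c²: 1/24·9 + (-5/24)·4 + 19/24·1 = 1/3 ✓
b·Ac: (-5/24)·1/5 + 19/24·5/19 = 1/6 ✓
b·c³: 1/24·27 + (-5/24)·8 + 19/24·1 = 1/4 ✓
b·(c∘Ac): (-5/24)·2/5 + 19/24·5/19 = 1/8 ✓
b·Ac²: (-5/24)·3/5 + 19/24·5/19 = 1/12 ✓
b·A²c: 19/24·1/19 = 1/24 ✓; 4 stages ⇒ order 4.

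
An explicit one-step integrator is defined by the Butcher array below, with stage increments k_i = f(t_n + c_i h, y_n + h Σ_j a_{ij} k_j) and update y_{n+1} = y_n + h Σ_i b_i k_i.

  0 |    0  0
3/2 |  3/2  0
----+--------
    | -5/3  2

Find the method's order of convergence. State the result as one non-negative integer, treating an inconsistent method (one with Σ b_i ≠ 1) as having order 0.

0

b = (-5/3, 2)
c = (0, 3/2)
Σ b_i: (-5/3)·1 + 2·1 = 1/3 ≠ 1 ⇒ order 0.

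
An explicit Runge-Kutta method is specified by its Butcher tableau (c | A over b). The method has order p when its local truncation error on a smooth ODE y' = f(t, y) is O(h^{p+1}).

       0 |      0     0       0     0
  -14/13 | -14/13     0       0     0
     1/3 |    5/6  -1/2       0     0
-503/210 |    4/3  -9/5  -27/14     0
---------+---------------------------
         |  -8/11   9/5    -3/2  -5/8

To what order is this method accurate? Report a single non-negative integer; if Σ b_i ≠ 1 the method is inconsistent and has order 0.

b = (-8/11, 9/5, -3/2, -5/8)
c = (0, -14/13, 1/3, -503/210)
Ac = (0, 0, 7/13, 1179/910)
Σ b_i: (-8/11)·1 + 9/5·1 + (-3/2)·1 + (-5/8)·1 = -463/440 ≠ 1 ⇒ order 0.

0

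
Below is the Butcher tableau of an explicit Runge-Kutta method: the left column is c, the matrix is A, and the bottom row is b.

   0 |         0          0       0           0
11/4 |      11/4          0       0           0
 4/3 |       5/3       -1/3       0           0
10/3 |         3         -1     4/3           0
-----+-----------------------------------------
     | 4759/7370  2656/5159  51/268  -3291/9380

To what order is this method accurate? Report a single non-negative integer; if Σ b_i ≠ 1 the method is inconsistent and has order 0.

3

b = (4759/7370, 2656/5159, 51/268, -3291/9380)
c = (0, 11/4, 4/3, 10/3)
Ac = (0, 0, -11/12, -35/36)
Σ b_i: 4759/7370·1 + 2656/5159·1 + 51/268·1 + (-3291/9380)·1 = 1 ✓
b·c: 2656/5159·11/4 + 51/268·4/3 + (-3291/9380)·10/3 = 1/2 ✓
b·c²: 2656/5159·121/16 + 51/268·16/9 + (-3291/9380)·100/9 = 1/3 ✓
b·Ac: 51/268·(-11/12) + (-3291/9380)·(-35/36) = 1/6 ✓
b·c³: 2656/5159·1331/64 + 51/268·64/27 + (-3291/9380)·1000/27 = -2215/1206 ≠ 1/4 ⇒ order 3.
b·(c∘Ac): 51/268·(-11/9) + (-3291/9380)·(-175/54) = 4363/4824 ≠ 1/8
b·Ac²: 51/268·(-121/48) + (-3291/9380)·(-2243/432) = 226577/168840 ≠ 1/12
b·A²c: (-3291/9380)·(-11/9) = 12067/28140 ≠ 1/24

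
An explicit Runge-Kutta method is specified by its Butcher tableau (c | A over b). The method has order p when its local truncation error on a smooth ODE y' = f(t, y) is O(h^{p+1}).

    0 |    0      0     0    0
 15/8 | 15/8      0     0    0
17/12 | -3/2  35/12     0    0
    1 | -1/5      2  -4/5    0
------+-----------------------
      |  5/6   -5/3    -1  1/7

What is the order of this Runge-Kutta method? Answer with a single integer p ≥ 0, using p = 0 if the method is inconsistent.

0

b = (5/6, -5/3, -1, 1/7)
c = (0, 15/8, 17/12, 1)
Ac = (0, 0, 175/32, 157/60)
Σ b_i: 5/6·1 + (-5/3)·1 + (-1)·1 + 1/7·1 = -71/42 ≠ 1 ⇒ order 0.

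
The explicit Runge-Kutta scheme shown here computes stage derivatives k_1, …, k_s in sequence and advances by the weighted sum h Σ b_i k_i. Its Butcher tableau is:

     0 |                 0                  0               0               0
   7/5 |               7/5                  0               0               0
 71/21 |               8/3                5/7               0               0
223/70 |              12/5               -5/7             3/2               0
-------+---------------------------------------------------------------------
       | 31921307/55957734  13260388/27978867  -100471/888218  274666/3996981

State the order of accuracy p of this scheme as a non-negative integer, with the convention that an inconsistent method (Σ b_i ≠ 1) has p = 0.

b = (31921307/55957734, 13260388/27978867, -100471/888218, 274666/3996981)
c = (0, 7/5, 71/21, 223/70)
Ac = (0, 0, 1, 57/14)
Σ b_i: 31921307/55957734·1 + 13260388/27978867·1 + (-100471/888218)·1 + 274666/3996981·1 = 1 ✓
b·c: 13260388/27978867·7/5 + (-100471/888218)·71/21 + 274666/3996981·223/70 = 1/2 ✓
b·c²: 13260388/27978867·49/25 + (-100471/888218)·5041/441 + 274666/3996981·49729/4900 = 1/3 ✓
b·Ac: (-100471/888218)·1 + 274666/3996981·57/14 = 1/6 ✓
b·c³: 13260388/27978867·343/125 + (-100471/888218)·357911/9261 + 274666/3996981·11089567/343000 = -9980688071/11751124140 ≠ 1/4 ⇒ order 3.
b·(c∘Ac): (-100471/888218)·71/21 + 274666/3996981·12711/980 = 23729249/46631445 ≠ 1/8
b·Ac²: (-100471/888218)·7/5 + 274666/3996981·23147/1470 = 775318853/839366010 ≠ 1/12
b·A²c: 274666/3996981·3/2 = 137333/1332327 ≠ 1/24

3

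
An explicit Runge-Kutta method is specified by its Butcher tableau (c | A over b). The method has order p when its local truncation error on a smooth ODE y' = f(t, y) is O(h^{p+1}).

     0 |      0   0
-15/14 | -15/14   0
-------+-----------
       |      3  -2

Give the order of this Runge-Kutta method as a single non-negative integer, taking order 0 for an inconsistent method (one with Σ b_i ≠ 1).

1

b = (3, -2)
c = (0, -15/14)
Σ b_i: 3·1 + (-2)·1 = 1 ✓
b·c: (-2)·(-15/14) = 15/7 ≠ 1/2 ⇒ order 1.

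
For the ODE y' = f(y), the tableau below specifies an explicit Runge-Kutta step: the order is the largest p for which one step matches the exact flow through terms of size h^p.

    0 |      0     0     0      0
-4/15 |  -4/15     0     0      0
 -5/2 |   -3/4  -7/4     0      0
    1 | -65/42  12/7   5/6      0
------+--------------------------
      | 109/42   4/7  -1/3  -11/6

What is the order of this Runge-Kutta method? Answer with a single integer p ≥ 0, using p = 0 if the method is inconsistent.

b = (109/42, 4/7, -1/3, -11/6)
c = (0, -4/15, -5/2, 1)
Ac = (0, 0, 7/15, -1067/420)
Σ b_i: 109/42·1 + 4/7·1 + (-1/3)·1 + (-11/6)·1 = 1 ✓
b·c: 4/7·(-4/15) + (-1/3)·(-5/2) + (-11/6)·1 = -121/105 ≠ 1/2 ⇒ order 1.

1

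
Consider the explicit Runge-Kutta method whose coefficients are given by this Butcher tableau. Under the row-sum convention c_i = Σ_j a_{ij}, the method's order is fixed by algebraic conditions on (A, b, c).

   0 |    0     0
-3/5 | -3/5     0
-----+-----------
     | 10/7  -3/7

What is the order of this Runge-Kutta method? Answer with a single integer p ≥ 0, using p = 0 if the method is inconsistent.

b = (10/7, -3/7)
c = (0, -3/5)
Σ b_i: 10/7·1 + (-3/7)·1 = 1 ✓
b·c: (-3/7)·(-3/5) = 9/35 ≠ 1/2 ⇒ order 1.

1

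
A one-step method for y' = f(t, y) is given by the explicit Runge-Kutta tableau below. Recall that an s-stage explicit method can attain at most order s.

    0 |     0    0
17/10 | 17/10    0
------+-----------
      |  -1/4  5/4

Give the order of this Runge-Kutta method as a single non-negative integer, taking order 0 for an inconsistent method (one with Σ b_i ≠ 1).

b = (-1/4, 5/4)
c = (0, 17/10)
Σ b_i: (-1/4)·1 + 5/4·1 = 1 ✓
b·c: 5/4·17/10 = 17/8 ≠ 1/2 ⇒ order 1.

1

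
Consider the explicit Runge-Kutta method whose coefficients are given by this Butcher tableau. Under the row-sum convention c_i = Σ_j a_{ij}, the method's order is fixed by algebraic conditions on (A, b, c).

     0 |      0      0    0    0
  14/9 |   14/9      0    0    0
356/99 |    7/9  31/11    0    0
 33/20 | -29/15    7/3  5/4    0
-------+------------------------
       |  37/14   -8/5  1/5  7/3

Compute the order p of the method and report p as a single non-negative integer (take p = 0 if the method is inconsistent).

0

b = (37/14, -8/5, 1/5, 7/3)
c = (0, 14/9, 356/99, 33/20)
Ac = (0, 0, 434/99, 2413/297)
Σ b_i: 37/14·1 + (-8/5)·1 + 1/5·1 + 7/3·1 = 751/210 ≠ 1 ⇒ order 0.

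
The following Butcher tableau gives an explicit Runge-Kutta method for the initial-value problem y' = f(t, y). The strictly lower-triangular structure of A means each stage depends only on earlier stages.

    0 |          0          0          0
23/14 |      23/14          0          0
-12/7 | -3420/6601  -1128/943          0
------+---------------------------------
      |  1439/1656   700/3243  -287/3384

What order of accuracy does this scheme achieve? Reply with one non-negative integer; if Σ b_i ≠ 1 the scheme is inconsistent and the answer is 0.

3

b = (1439/1656, 700/3243, -287/3384)
c = (0, 23/14, -12/7)
Ac = (0, 0, -564/287)
Σ b_i: 1439/1656·1 + 700/3243·1 + (-287/3384)·1 = 1 ✓
b·c: 700/3243·23/14 + (-287/3384)·(-12/7) = 1/2 ✓
b·c²: 700/3243·529/196 + (-287/3384)·144/49 = 1/3 ✓
b·Ac: (-287/3384)·(-564/287) = 1/6 ✓; 3 stages ⇒ order 3.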